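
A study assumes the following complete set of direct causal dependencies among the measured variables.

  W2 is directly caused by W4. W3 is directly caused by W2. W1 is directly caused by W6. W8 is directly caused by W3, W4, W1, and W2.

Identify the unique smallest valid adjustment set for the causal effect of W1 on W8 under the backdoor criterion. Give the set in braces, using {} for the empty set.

Variables eligible for adjustment (non-descendants of W1, excluding W1 and W8): {W2, W3, W4, W6}.
Backdoor paths from W1 to W8:
  (none)
With no backdoor paths the empty set already satisfies the criterion, and it is trivially minimal.

{}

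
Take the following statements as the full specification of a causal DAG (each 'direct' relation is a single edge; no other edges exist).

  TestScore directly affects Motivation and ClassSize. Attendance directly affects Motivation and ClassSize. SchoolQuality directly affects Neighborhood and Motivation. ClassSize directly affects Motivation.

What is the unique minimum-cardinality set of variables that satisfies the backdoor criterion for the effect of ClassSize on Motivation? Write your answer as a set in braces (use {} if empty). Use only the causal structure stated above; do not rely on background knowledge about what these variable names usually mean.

{Attendance, TestScore}

Variables eligible for adjustment (non-descendants of ClassSize, excluding ClassSize and Motivation): {Attendance, Neighborhood, SchoolQuality, TestScore}.
Backdoor paths from ClassSize to Motivation:
  P1: ClassSize <- Attendance -> Motivation
  P2: ClassSize <- TestScore -> Motivation
The empty set is not sufficient: P1 (ClassSize <- Attendance -> Motivation) has no collider blocking it and no conditioned non-collider, so it is open.
Try {Attendance, TestScore}:
  P1: blocked at fork node Attendance ∈ conditioning set.
  P2: blocked at fork node TestScore ∈ conditioning set.
{Attendance, TestScore} contains no descendant of ClassSize and blocks every backdoor path.
Every element of {Attendance, TestScore} is needed (dropping Attendance leaves P1 open; dropping TestScore leaves P2 open), so no proper subset is valid.
Among all size-2 subsets of the eligible variables, only {Attendance, TestScore} blocks every backdoor path, so it is the unique smallest valid adjustment set.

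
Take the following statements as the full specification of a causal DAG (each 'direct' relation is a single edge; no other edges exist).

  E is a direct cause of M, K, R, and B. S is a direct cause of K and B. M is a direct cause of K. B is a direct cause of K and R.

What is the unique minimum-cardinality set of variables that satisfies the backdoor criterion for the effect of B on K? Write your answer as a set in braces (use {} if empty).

{E, S}

Variables eligible for adjustment (non-descendants of B, excluding B and K): {E, M, S}.
Backdoor paths from B to K:
  P1: B <- E -> M -> K
  P2: B <- E -> K
  P3: B <- S -> K
The empty set is not sufficient: P1 (B <- E -> M -> K) has no collider blocking it and no conditioned non-collider, so it is open.
Try {E, S}:
  P1: blocked at fork node E ∈ conditioning set.
  P2: blocked at fork node E ∈ conditioning set.
  P3: blocked at fork node S ∈ conditioning set.
{E, S} contains no descendant of B and blocks every backdoor path.
Every element of {E, S} is needed (dropping E leaves P1 open; dropping S leaves P3 open), so no proper subset is valid.
Among all size-2 subsets of the eligible variables, only {E, S} blocks every backdoor path, so it is the unique smallest valid adjustment set.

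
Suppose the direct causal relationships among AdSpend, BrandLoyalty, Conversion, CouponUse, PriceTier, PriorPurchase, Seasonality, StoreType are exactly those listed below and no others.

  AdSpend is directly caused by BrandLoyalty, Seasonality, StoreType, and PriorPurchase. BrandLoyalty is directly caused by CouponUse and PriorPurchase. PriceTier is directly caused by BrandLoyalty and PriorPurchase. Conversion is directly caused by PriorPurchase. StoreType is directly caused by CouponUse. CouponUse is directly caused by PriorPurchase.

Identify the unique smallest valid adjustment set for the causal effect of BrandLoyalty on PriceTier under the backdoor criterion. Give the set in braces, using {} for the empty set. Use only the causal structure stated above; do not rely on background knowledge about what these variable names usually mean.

Variables eligible for adjustment (non-descendants of BrandLoyalty, excluding BrandLoyalty and PriceTier): {Conversion, CouponUse, PriorPurchase, Seasonality, StoreType}.
Backdoor paths from BrandLoyalty to PriceTier:
  P1: BrandLoyalty <- PriorPurchase -> PriceTier
  P2: BrandLoyalty <- CouponUse <- PriorPurchase -> PriceTier
  P3: BrandLoyalty <- CouponUse -> StoreType -> AdSpend <- PriorPurchase -> PriceTier
The empty set is not sufficient: P1 (BrandLoyalty <- PriorPurchase -> PriceTier) has no collider blocking it and no conditioned non-collider, so it is open.
Try {PriorPurchase}:
  P1: blocked at fork node PriorPurchase ∈ conditioning set.
  P2: blocked at fork node PriorPurchase ∈ conditioning set.
  P3: blocked at collider AdSpend (neither it nor any descendant is in the conditioning set).
{PriorPurchase} contains no descendant of BrandLoyalty and blocks every backdoor path.
No other singleton works — e.g. {CouponUse} leaves P1 open — so {PriorPurchase} is the unique smallest valid adjustment set.

{PriorPurchase}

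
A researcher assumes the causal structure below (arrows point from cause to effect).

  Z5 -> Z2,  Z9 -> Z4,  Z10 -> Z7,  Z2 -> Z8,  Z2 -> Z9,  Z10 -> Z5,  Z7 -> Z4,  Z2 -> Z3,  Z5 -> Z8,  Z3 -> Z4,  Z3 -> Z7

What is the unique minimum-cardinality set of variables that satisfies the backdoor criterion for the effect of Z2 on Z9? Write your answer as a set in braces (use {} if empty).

{}

Variables eligible for adjustment (non-descendants of Z2, excluding Z2 and Z9): {Z10, Z5}.
Backdoor paths from Z2 to Z9:
  P1: Z2 <- Z5 <- Z10 -> Z7 <- Z3 -> Z4 <- Z9
  P2: Z2 <- Z5 <- Z10 -> Z7 -> Z4 <- Z9
Each backdoor path contains an unconditioned collider, so every path is already blocked with the empty conditioning set:
  P1: blocked at collider Z7 (neither it nor any descendant is in the conditioning set).
  P2: blocked at collider Z4 (neither it nor any descendant is in the conditioning set).
The empty set is therefore the unique smallest valid set.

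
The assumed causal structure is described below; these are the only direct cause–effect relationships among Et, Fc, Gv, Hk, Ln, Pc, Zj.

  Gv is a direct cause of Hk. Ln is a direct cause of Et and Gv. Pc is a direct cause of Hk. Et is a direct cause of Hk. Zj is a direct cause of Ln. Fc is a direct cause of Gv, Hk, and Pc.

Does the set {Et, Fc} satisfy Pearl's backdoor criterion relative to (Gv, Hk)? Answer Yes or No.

Backdoor paths from Gv to Hk (paths whose first edge points into Gv):
  P1: Gv <- Ln -> Et -> Hk
  P2: Gv <- Fc -> Pc -> Hk
  P3: Gv <- Fc -> Hk
Condition 1 (no descendant of Gv in the set): holds — descendants of Gv are {Hk}; none are in {Et, Fc}.
Condition 2 (every backdoor path blocked by {Et, Fc}):
  P1: blocked at chain node Et ∈ conditioning set.
  P2: blocked at fork node Fc ∈ conditioning set.
  P3: blocked at fork node Fc ∈ conditioning set.
{Et, Fc} satisfies the backdoor criterion.

Yes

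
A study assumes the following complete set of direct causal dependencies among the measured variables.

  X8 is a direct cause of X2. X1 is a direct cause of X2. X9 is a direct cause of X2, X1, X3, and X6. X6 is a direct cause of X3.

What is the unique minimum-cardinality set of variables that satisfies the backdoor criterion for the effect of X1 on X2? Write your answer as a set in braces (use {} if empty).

Variables eligible for adjustment (non-descendants of X1, excluding X1 and X2): {X3, X6, X8, X9}.
Backdoor paths from X1 to X2:
  P1: X1 <- X9 -> X2
The empty set is not sufficient: P1 (X1 <- X9 -> X2) has no collider blocking it and no conditioned non-collider, so it is open.
Try {X9}:
  P1: blocked at fork node X9 ∈ conditioning set.
{X9} contains no descendant of X1 and blocks every backdoor path.
No other singleton works — e.g. {X6} leaves P1 open — so {X9} is the unique smallest valid adjustment set.

{X9}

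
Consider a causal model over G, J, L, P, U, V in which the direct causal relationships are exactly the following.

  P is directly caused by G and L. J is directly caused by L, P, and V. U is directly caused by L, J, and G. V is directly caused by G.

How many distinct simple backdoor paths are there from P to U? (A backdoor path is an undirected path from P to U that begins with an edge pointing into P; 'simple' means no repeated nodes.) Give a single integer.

6

A backdoor path from P to U is any simple undirected path whose first edge points into P (i.e. leaves P via a parent).
Parents of P: {G, L}.
Enumerating:
  P1: P <- G -> V -> J <- L -> U
  P2: P <- G -> V -> J -> U
  P3: P <- G -> U
  P4: P <- L -> J <- V <- G -> U
  P5: P <- L -> J -> U
  P6: P <- L -> U
That exhausts the simple backdoor paths. Count: 6.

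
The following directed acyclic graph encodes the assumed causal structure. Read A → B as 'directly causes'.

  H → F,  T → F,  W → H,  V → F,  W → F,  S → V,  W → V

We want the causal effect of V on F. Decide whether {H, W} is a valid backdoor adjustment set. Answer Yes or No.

Yes

Backdoor paths from V to F (paths whose first edge points into V):
  P1: V <- W -> H -> F
  P2: V <- W -> F
Condition 1 (no descendant of V in the set): holds — descendants of V are {F}; none are in {H, W}.
Condition 2 (every backdoor path blocked by {H, W}):
  P1: blocked at fork node W ∈ conditioning set.
  P2: blocked at fork node W ∈ conditioning set.
{H, W} satisfies the backdoor criterion.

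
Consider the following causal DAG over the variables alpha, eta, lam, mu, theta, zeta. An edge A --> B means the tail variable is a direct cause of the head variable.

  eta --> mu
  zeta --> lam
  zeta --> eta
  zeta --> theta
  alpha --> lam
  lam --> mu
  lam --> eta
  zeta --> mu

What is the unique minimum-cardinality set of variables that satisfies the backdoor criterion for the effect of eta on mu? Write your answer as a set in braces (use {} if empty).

Variables eligible for adjustment (non-descendants of eta, excluding eta and mu): {alpha, lam, theta, zeta}.
Backdoor paths from eta to mu:
  P1: eta <- zeta -> lam -> mu
  P2: eta <- zeta -> mu
  P3: eta <- lam <- zeta -> mu
  P4: eta <- lam -> mu
The empty set is not sufficient: P1 (eta <- zeta -> lam -> mu) has no collider blocking it and no conditioned non-collider, so it is open.
Try {lam, zeta}:
  P1: blocked at fork node zeta ∈ conditioning set.
  P2: blocked at fork node zeta ∈ conditioning set.
  P3: blocked at chain node lam ∈ conditioning set.
  P4: blocked at fork node lam ∈ conditioning set.
{lam, zeta} contains no descendant of eta and blocks every backdoor path.
Every element of {lam, zeta} is needed (dropping lam leaves P4 open; dropping zeta leaves P2 open), so no proper subset is valid.
Among all size-2 subsets of the eligible variables, only {lam, zeta} blocks every backdoor path, so it is the unique smallest valid adjustment set.

{lam, zeta}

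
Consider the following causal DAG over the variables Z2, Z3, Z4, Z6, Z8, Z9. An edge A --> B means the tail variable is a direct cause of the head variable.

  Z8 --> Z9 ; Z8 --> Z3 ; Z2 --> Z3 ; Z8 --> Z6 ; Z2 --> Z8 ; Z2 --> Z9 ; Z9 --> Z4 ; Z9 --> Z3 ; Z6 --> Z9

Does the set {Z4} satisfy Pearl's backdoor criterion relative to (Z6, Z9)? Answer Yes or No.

No

Backdoor paths from Z6 to Z9 (paths whose first edge points into Z6):
  P1: Z6 <- Z8 <- Z2 -> Z9
  P2: Z6 <- Z8 <- Z2 -> Z3 <- Z9
  P3: Z6 <- Z8 -> Z9
  P4: Z6 <- Z8 -> Z3 <- Z2 -> Z9
  P5: Z6 <- Z8 -> Z3 <- Z9
Condition 1 (no descendant of Z6 in the set): FAILS — Z4 is a descendant of Z6.
Condition 2 (every backdoor path blocked by {Z4}):
  P1: open — no interior node is in the conditioning set.
  P2: blocked at collider Z3 (neither it nor any descendant is in the conditioning set).
  P3: open — no interior node is in the conditioning set.
  P4: blocked at collider Z3 (neither it nor any descendant is in the conditioning set).
  P5: blocked at collider Z3 (neither it nor any descendant is in the conditioning set).
{Z4} does not satisfy the backdoor criterion.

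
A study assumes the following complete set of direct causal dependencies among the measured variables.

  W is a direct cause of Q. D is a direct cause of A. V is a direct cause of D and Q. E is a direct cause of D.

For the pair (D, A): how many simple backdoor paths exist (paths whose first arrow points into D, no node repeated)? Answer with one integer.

A backdoor path from D to A is any simple undirected path whose first edge points into D (i.e. leaves D via a parent).
Parents of D: {E, V}.
No simple path from any parent of D reaches A without revisiting D, so there are no backdoor paths.

0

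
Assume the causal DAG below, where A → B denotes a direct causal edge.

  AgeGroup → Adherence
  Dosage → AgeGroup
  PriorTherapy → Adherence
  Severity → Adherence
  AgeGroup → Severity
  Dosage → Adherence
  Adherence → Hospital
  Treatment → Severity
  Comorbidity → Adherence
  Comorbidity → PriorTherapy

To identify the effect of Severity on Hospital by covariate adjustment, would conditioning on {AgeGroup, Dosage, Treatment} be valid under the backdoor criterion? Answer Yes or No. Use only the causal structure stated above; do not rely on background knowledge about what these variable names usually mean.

Yes

Backdoor paths from Severity to Hospital (paths whose first edge points into Severity):
  P1: Severity <- AgeGroup <- Dosage -> Adherence -> Hospital
  P2: Severity <- AgeGroup -> Adherence -> Hospital
Condition 1 (no descendant of Severity in the set): holds — descendants of Severity are {Adherence, Hospital}; none are in {AgeGroup, Dosage, Treatment}.
Condition 2 (every backdoor path blocked by {AgeGroup, Dosage, Treatment}):
  P1: blocked at chain node AgeGroup ∈ conditioning set.
  P2: blocked at fork node AgeGroup ∈ conditioning set.
{AgeGroup, Dosage, Treatment} satisfies the backdoor criterion.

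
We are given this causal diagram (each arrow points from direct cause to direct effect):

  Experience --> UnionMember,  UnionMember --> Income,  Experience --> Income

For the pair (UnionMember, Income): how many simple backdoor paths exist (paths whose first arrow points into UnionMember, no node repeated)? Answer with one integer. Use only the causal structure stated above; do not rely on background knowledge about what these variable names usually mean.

1

A backdoor path from UnionMember to Income is any simple undirected path whose first edge points into UnionMember (i.e. leaves UnionMember via a parent).
Parents of UnionMember: {Experience}.
Enumerating:
  P1: UnionMember <- Experience -> Income
That exhausts the simple backdoor paths. Count: 1.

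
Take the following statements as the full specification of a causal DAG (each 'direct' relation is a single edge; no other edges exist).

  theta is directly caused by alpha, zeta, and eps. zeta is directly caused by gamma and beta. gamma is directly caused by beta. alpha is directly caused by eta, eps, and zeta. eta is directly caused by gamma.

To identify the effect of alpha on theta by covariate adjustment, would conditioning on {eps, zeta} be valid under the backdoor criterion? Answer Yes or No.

Yes

Backdoor paths from alpha to theta (paths whose first edge points into alpha):
  P1: alpha <- eps -> theta
  P2: alpha <- eta <- gamma <- beta -> zeta -> theta
  P3: alpha <- eta <- gamma -> zeta -> theta
  P4: alpha <- zeta -> theta
Condition 1 (no descendant of alpha in the set): holds — descendants of alpha are {theta}; none are in {eps, zeta}.
Condition 2 (every backdoor path blocked by {eps, zeta}):
  P1: blocked at fork node eps ∈ conditioning set.
  P2: blocked at chain node zeta ∈ conditioning set.
  P3: blocked at chain node zeta ∈ conditioning set.
  P4: blocked at fork node zeta ∈ conditioning set.
{eps, zeta} satisfies the backdoor criterion.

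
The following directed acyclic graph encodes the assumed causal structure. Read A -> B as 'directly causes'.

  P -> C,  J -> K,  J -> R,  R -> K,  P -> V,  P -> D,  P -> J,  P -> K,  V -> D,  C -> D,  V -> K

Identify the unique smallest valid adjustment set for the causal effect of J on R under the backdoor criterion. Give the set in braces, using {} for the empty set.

{}

Variables eligible for adjustment (non-descendants of J, excluding J and R): {C, D, P, V}.
Backdoor paths from J to R:
  P1: J <- P -> V -> K <- R
  P2: J <- P -> C -> D <- V -> K <- R
  P3: J <- P -> D <- V -> K <- R
  P4: J <- P -> K <- R
Each backdoor path contains an unconditioned collider, so every path is already blocked with the empty conditioning set:
  P1: blocked at collider K (neither it nor any descendant is in the conditioning set).
  P2: blocked at collider D (neither it nor any descendant is in the conditioning set).
  P3: blocked at collider D (neither it nor any descendant is in the conditioning set).
  P4: blocked at collider K (neither it nor any descendant is in the conditioning set).
The empty set is therefore the unique smallest valid set.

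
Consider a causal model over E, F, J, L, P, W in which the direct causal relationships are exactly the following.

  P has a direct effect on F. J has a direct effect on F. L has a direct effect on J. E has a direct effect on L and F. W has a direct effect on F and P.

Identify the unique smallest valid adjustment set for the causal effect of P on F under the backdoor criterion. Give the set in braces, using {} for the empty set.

{W}

Variables eligible for adjustment (non-descendants of P, excluding P and F): {E, J, L, W}.
Backdoor paths from P to F:
  P1: P <- W -> F
The empty set is not sufficient: P1 (P <- W -> F) has no collider blocking it and no conditioned non-collider, so it is open.
Try {W}:
  P1: blocked at fork node W ∈ conditioning set.
{W} contains no descendant of P and blocks every backdoor path.
No other singleton works — e.g. {E} leaves P1 open — so {W} is the unique smallest valid adjustment set.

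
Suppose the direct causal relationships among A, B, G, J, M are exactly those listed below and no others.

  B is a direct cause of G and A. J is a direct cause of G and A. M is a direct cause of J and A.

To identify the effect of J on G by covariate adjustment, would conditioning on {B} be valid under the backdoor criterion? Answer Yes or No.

Yes

Backdoor paths from J to G (paths whose first edge points into J):
  P1: J <- M -> A <- B -> G
Condition 1 (no descendant of J in the set): holds — descendants of J are {A, G}; none are in {B}.
Condition 2 (every backdoor path blocked by {B}):
  P1: blocked at collider A (neither it nor any descendant is in the conditioning set).
{B} satisfies the backdoor criterion.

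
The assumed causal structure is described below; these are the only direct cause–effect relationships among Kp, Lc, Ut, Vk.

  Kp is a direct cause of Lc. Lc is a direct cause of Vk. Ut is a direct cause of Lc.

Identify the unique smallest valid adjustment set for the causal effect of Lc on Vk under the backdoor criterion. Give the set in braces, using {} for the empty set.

Variables eligible for adjustment (non-descendants of Lc, excluding Lc and Vk): {Kp, Ut}.
Backdoor paths from Lc to Vk:
  (none)
With no backdoor paths the empty set already satisfies the criterion, and it is trivially minimal.

{}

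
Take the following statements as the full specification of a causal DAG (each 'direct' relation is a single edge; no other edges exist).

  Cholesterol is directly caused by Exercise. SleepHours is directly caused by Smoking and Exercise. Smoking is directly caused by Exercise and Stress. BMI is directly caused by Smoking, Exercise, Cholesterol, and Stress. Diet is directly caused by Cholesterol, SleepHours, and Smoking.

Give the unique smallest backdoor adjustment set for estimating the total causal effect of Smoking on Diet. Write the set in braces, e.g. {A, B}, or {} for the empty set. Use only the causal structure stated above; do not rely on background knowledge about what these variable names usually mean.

{Exercise}

Variables eligible for adjustment (non-descendants of Smoking, excluding Smoking and Diet): {Cholesterol, Exercise, Stress}.
Backdoor paths from Smoking to Diet:
  P1: Smoking <- Exercise -> SleepHours -> Diet
  P2: Smoking <- Exercise -> Cholesterol -> Diet
  P3: Smoking <- Exercise -> BMI <- Cholesterol -> Diet
  P4: Smoking <- Stress -> BMI <- Exercise -> SleepHours -> Diet
  P5: Smoking <- Stress -> BMI <- Exercise -> Cholesterol -> Diet
  P6: Smoking <- Stress -> BMI <- Cholesterol <- Exercise -> SleepHours -> Diet
  P7: Smoking <- Stress -> BMI <- Cholesterol -> Diet
The empty set is not sufficient: P1 (Smoking <- Exercise -> SleepHours -> Diet) has no collider blocking it and no conditioned non-collider, so it is open.
Try {Exercise}:
  P1: blocked at fork node Exercise ∈ conditioning set.
  P2: blocked at fork node Exercise ∈ conditioning set.
  P3: blocked at fork node Exercise ∈ conditioning set.
  P4: blocked at collider BMI (neither it nor any descendant is in the conditioning set).
  P5: blocked at collider BMI (neither it nor any descendant is in the conditioning set).
  P6: blocked at collider BMI (neither it nor any descendant is in the conditioning set).
  P7: blocked at collider BMI (neither it nor any descendant is in the conditioning set).
{Exercise} contains no descendant of Smoking and blocks every backdoor path.
No other singleton works — e.g. {Stress} leaves P1 open — so {Exercise} is the unique smallest valid adjustment set.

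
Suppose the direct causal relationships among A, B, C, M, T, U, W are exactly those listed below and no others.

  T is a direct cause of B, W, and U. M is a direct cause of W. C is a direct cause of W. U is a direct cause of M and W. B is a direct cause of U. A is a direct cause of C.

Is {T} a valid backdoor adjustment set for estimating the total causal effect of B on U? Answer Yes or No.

Yes

Backdoor paths from B to U (paths whose first edge points into B):
  P1: B <- T -> U
  P2: B <- T -> W <- U
  P3: B <- T -> W <- M <- U
Condition 1 (no descendant of B in the set): holds — descendants of B are {M, U, W}; none are in {T}.
Condition 2 (every backdoor path blocked by {T}):
  P1: blocked at fork node T ∈ conditioning set.
  P2: blocked at fork node T ∈ conditioning set.
  P3: blocked at fork node T ∈ conditioning set.
{T} satisfies the backdoor criterion.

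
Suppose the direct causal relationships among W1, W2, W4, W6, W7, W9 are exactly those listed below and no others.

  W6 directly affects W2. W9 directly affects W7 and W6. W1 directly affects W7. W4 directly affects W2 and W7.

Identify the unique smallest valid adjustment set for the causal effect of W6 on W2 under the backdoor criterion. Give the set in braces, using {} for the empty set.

Variables eligible for adjustment (non-descendants of W6, excluding W6 and W2): {W1, W4, W7, W9}.
Backdoor paths from W6 to W2:
  P1: W6 <- W9 -> W7 <- W4 -> W2
Each backdoor path contains an unconditioned collider, so every path is already blocked with the empty conditioning set:
  P1: blocked at collider W7 (neither it nor any descendant is in the conditioning set).
The empty set is therefore the unique smallest valid set.

{}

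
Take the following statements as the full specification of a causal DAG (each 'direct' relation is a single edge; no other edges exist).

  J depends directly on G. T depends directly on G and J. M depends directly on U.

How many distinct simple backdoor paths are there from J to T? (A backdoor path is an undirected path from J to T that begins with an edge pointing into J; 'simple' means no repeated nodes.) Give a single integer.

1

A backdoor path from J to T is any simple undirected path whose first edge points into J (i.e. leaves J via a parent).
Parents of J: {G}.
Enumerating:
  P1: J <- G -> T
That exhausts the simple backdoor paths. Count: 1.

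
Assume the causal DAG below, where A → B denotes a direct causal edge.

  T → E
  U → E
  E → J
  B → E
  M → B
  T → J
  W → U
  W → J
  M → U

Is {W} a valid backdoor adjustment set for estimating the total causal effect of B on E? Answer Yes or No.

No

Backdoor paths from B to E (paths whose first edge points into B):
  P1: B <- M -> U <- W -> J <- T -> E
  P2: B <- M -> U <- W -> J <- E
  P3: B <- M -> U -> E
Condition 1 (no descendant of B in the set): holds — descendants of B are {E, J}; none are in {W}.
Condition 2 (every backdoor path blocked by {W}):
  P1: blocked at collider U (neither it nor any descendant is in the conditioning set).
  P2: blocked at collider U (neither it nor any descendant is in the conditioning set).
  P3: open — no interior node is in the conditioning set.
{W} does not satisfy the backdoor criterion.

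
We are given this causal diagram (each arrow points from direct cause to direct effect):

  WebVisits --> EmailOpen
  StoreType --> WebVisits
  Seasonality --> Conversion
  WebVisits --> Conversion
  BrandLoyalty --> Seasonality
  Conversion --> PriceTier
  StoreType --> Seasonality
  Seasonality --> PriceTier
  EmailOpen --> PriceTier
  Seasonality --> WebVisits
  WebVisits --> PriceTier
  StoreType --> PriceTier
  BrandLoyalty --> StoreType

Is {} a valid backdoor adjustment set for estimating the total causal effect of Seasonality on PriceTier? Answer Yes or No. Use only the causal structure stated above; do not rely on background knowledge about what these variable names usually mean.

Backdoor paths from Seasonality to PriceTier (paths whose first edge points into Seasonality):
  P1: Seasonality <- BrandLoyalty -> StoreType -> WebVisits -> EmailOpen -> PriceTier
  P2: Seasonality <- BrandLoyalty -> StoreType -> WebVisits -> Conversion -> PriceTier
  P3: Seasonality <- BrandLoyalty -> StoreType -> WebVisits -> PriceTier
  P4: Seasonality <- BrandLoyalty -> StoreType -> PriceTier
  P5: Seasonality <- StoreType -> WebVisits -> EmailOpen -> PriceTier
  P6: Seasonality <- StoreType -> WebVisits -> Conversion -> PriceTier
  P7: Seasonality <- StoreType -> WebVisits -> PriceTier
  P8: Seasonality <- StoreType -> PriceTier
Condition 1 (no descendant of Seasonality in the set): holds — descendants of Seasonality are {Conversion, EmailOpen, PriceTier, WebVisits}; none are in {}.
Condition 2 (every backdoor path blocked by {}):
  P1: open — no interior node is in the conditioning set.
  P2: open — no interior node is in the conditioning set.
  P3: open — no interior node is in the conditioning set.
  P4: open — no interior node is in the conditioning set.
  P5: open — no interior node is in the conditioning set.
  P6: open — no interior node is in the conditioning set.
  P7: open — no interior node is in the conditioning set.
  P8: open — no interior node is in the conditioning set.
{} does not satisfy the backdoor criterion.

No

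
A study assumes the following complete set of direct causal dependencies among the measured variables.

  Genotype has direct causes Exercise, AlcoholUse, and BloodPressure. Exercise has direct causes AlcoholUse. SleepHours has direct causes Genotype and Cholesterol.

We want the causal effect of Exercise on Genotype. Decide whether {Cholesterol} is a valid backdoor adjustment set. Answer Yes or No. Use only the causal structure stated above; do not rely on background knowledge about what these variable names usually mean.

No

Backdoor paths from Exercise to Genotype (paths whose first edge points into Exercise):
  P1: Exercise <- AlcoholUse -> Genotype
Condition 1 (no descendant of Exercise in the set): holds — descendants of Exercise are {Genotype, SleepHours}; none are in {Cholesterol}.
Condition 2 (every backdoor path blocked by {Cholesterol}):
  P1: open — no interior node is in the conditioning set.
{Cholesterol} does not satisfy the backdoor criterion.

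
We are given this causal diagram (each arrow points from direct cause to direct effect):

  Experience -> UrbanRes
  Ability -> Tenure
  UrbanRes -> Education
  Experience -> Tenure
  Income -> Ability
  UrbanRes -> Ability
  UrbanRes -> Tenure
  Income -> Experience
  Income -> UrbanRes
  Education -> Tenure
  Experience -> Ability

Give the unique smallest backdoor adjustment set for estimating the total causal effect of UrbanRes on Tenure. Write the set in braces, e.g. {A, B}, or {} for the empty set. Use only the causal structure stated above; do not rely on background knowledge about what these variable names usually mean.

{Experience, Income}

Variables eligible for adjustment (non-descendants of UrbanRes, excluding UrbanRes and Tenure): {Experience, Income}.
Backdoor paths from UrbanRes to Tenure:
  P1: UrbanRes <- Income -> Experience -> Ability -> Tenure
  P2: UrbanRes <- Income -> Experience -> Tenure
  P3: UrbanRes <- Income -> Ability <- Experience -> Tenure
  P4: UrbanRes <- Income -> Ability -> Tenure
  P5: UrbanRes <- Experience <- Income -> Ability -> Tenure
  P6: UrbanRes <- Experience -> Ability -> Tenure
  P7: UrbanRes <- Experience -> Tenure
The empty set is not sufficient: P1 (UrbanRes <- Income -> Experience -> Ability -> Tenure) has no collider blocking it and no conditioned non-collider, so it is open.
Try {Experience, Income}:
  P1: blocked at fork node Income ∈ conditioning set.
  P2: blocked at fork node Income ∈ conditioning set.
  P3: blocked at fork node Income ∈ conditioning set.
  P4: blocked at fork node Income ∈ conditioning set.
  P5: blocked at chain node Experience ∈ conditioning set.
  P6: blocked at fork node Experience ∈ conditioning set.
  P7: blocked at fork node Experience ∈ conditioning set.
{Experience, Income} contains no descendant of UrbanRes and blocks every backdoor path.
Every element of {Experience, Income} is needed (dropping Experience leaves P6 open; dropping Income leaves P4 open), so no proper subset is valid.
Among all size-2 subsets of the eligible variables, only {Experience, Income} blocks every backdoor path, so it is the unique smallest valid adjustment set.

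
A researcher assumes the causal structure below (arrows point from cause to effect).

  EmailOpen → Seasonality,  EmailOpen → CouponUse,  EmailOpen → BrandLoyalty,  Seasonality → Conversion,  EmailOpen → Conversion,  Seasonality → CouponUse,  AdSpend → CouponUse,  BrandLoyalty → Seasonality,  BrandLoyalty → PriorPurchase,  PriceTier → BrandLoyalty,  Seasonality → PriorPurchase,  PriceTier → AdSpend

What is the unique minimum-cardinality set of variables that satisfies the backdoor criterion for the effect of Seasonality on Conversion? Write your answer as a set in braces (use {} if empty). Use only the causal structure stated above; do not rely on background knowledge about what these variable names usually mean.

Variables eligible for adjustment (non-descendants of Seasonality, excluding Seasonality and Conversion): {AdSpend, BrandLoyalty, EmailOpen, PriceTier}.
Backdoor paths from Seasonality to Conversion:
  P1: Seasonality <- EmailOpen -> Conversion
  P2: Seasonality <- BrandLoyalty <- PriceTier -> AdSpend -> CouponUse <- EmailOpen -> Conversion
  P3: Seasonality <- BrandLoyalty <- EmailOpen -> Conversion
The empty set is not sufficient: P1 (Seasonality <- EmailOpen -> Conversion) has no collider blocking it and no conditioned non-collider, so it is open.
Try {EmailOpen}:
  P1: blocked at fork node EmailOpen ∈ conditioning set.
  P2: blocked at collider CouponUse (neither it nor any descendant is in the conditioning set).
  P3: blocked at fork node EmailOpen ∈ conditioning set.
{EmailOpen} contains no descendant of Seasonality and blocks every backdoor path.
No other singleton works — e.g. {PriceTier} leaves P1 open — so {EmailOpen} is the unique smallest valid adjustment set.

{EmailOpen}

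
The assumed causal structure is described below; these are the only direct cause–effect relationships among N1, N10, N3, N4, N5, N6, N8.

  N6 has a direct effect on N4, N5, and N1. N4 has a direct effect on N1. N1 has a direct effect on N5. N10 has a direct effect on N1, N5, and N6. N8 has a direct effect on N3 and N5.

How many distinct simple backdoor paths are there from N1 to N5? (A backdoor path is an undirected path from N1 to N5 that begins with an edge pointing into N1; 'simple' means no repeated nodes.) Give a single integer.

6

A backdoor path from N1 to N5 is any simple undirected path whose first edge points into N1 (i.e. leaves N1 via a parent).
Parents of N1: {N10, N4, N6}.
Enumerating:
  P1: N1 <- N10 -> N6 -> N5
  P2: N1 <- N10 -> N5
  P3: N1 <- N6 <- N10 -> N5
  P4: N1 <- N6 -> N5
  P5: N1 <- N4 <- N6 <- N10 -> N5
  P6: N1 <- N4 <- N6 -> N5
That exhausts the simple backdoor paths. Count: 6.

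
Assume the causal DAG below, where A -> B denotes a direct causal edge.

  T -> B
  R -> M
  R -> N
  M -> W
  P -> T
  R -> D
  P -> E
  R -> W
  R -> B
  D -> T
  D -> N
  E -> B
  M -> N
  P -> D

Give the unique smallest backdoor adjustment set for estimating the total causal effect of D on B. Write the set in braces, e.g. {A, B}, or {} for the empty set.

Variables eligible for adjustment (non-descendants of D, excluding D and B): {E, M, P, R, W}.
Backdoor paths from D to B:
  P1: D <- R -> B
  P2: D <- P -> E -> B
  P3: D <- P -> T -> B
The empty set is not sufficient: P1 (D <- R -> B) has no collider blocking it and no conditioned non-collider, so it is open.
Try {P, R}:
  P1: blocked at fork node R ∈ conditioning set.
  P2: blocked at fork node P ∈ conditioning set.
  P3: blocked at fork node P ∈ conditioning set.
{P, R} contains no descendant of D and blocks every backdoor path.
Every element of {P, R} is needed (dropping P leaves P2 open; dropping R leaves P1 open), so no proper subset is valid.
Among all size-2 subsets of the eligible variables, only {P, R} blocks every backdoor path, so it is the unique smallest valid adjustment set.

{P, R}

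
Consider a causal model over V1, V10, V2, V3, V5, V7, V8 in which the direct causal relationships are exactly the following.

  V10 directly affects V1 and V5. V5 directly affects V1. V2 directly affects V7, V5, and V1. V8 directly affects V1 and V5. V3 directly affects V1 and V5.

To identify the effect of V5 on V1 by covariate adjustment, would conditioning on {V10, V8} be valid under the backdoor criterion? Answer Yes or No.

Backdoor paths from V5 to V1 (paths whose first edge points into V5):
  P1: V5 <- V3 -> V1
  P2: V5 <- V8 -> V1
  P3: V5 <- V2 -> V1
  P4: V5 <- V10 -> V1
Condition 1 (no descendant of V5 in the set): holds — descendants of V5 are {V1}; none are in {V10, V8}.
Condition 2 (every backdoor path blocked by {V10, V8}):
  P1: open — no interior node is in the conditioning set.
  P2: blocked at fork node V8 ∈ conditioning set.
  P3: open — no interior node is in the conditioning set.
  P4: blocked at fork node V10 ∈ conditioning set.
{V10, V8} does not satisfy the backdoor criterion.

No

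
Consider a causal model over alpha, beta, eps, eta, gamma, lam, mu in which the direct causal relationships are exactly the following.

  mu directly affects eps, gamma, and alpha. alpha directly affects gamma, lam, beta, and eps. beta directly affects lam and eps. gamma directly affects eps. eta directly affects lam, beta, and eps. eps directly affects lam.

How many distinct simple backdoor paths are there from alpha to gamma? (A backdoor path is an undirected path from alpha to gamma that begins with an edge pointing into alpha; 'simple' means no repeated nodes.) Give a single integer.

2

A backdoor path from alpha to gamma is any simple undirected path whose first edge points into alpha (i.e. leaves alpha via a parent).
Parents of alpha: {mu}.
Enumerating:
  P1: alpha <- mu -> gamma
  P2: alpha <- mu -> eps <- gamma
That exhausts the simple backdoor paths. Count: 2.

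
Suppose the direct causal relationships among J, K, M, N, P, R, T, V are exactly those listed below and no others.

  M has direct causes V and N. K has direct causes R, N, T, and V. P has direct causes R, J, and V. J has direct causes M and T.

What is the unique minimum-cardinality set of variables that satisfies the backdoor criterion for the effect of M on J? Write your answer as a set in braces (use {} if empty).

Variables eligible for adjustment (non-descendants of M, excluding M and J): {K, N, R, T, V}.
Backdoor paths from M to J:
  P1: M <- N -> K <- V -> P <- J
  P2: M <- N -> K <- R -> P <- J
  P3: M <- N -> K <- T -> J
  P4: M <- V -> K <- R -> P <- J
  P5: M <- V -> K <- T -> J
  P6: M <- V -> P <- R -> K <- T -> J
  P7: M <- V -> P <- J
Each backdoor path contains an unconditioned collider, so every path is already blocked with the empty conditioning set:
  P1: blocked at collider K (neither it nor any descendant is in the conditioning set).
  P2: blocked at collider K (neither it nor any descendant is in the conditioning set).
  P3: blocked at collider K (neither it nor any descendant is in the conditioning set).
  P4: blocked at collider K (neither it nor any descendant is in the conditioning set).
  P5: blocked at collider K (neither it nor any descendant is in the conditioning set).
  P6: blocked at collider P (neither it nor any descendant is in the conditioning set).
  P7: blocked at collider P (neither it nor any descendant is in the conditioning set).
The empty set is therefore the unique smallest valid set.

{}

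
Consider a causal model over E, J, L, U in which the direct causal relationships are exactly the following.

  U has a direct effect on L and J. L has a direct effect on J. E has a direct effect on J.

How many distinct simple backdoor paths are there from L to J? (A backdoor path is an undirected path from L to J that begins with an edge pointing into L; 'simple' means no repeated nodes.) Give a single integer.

1

A backdoor path from L to J is any simple undirected path whose first edge points into L (i.e. leaves L via a parent).
Parents of L: {U}.
Enumerating:
  P1: L <- U -> J
That exhausts the simple backdoor paths. Count: 1.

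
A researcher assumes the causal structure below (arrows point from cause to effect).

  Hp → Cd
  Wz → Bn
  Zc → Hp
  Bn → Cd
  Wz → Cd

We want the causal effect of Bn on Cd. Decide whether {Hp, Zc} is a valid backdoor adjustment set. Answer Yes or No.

Backdoor paths from Bn to Cd (paths whose first edge points into Bn):
  P1: Bn <- Wz -> Cd
Condition 1 (no descendant of Bn in the set): holds — descendants of Bn are {Cd}; none are in {Hp, Zc}.
Condition 2 (every backdoor path blocked by {Hp, Zc}):
  P1: open — no interior node is in the conditioning set.
{Hp, Zc} does not satisfy the backdoor criterion.

No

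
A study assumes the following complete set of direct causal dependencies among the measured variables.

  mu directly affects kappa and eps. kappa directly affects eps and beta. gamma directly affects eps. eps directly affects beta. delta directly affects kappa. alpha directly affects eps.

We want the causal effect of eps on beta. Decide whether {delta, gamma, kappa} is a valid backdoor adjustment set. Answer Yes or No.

Yes

Backdoor paths from eps to beta (paths whose first edge points into eps):
  P1: eps <- mu -> kappa -> beta
  P2: eps <- kappa -> beta
Condition 1 (no descendant of eps in the set): holds — descendants of eps are {beta}; none are in {delta, gamma, kappa}.
Condition 2 (every backdoor path blocked by {delta, gamma, kappa}):
  P1: blocked at chain node kappa ∈ conditioning set.
  P2: blocked at fork node kappa ∈ conditioning set.
{delta, gamma, kappa} satisfies the backdoor criterion.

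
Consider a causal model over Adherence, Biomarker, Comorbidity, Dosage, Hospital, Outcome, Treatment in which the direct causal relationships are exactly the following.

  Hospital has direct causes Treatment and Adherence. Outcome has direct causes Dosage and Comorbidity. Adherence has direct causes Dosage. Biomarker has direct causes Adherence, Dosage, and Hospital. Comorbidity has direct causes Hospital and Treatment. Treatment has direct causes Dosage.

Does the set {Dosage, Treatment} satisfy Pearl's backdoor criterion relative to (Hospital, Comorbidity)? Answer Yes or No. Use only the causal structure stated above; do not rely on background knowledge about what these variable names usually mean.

Backdoor paths from Hospital to Comorbidity (paths whose first edge points into Hospital):
  P1: Hospital <- Treatment <- Dosage -> Outcome <- Comorbidity
  P2: Hospital <- Treatment -> Comorbidity
  P3: Hospital <- Adherence <- Dosage -> Treatment -> Comorbidity
  P4: Hospital <- Adherence <- Dosage -> Outcome <- Comorbidity
  P5: Hospital <- Adherence -> Biomarker <- Dosage -> Treatment -> Comorbidity
  P6: Hospital <- Adherence -> Biomarker <- Dosage -> Outcome <- Comorbidity
Condition 1 (no descendant of Hospital in the set): holds — descendants of Hospital are {Biomarker, Comorbidity, Outcome}; none are in {Dosage, Treatment}.
Condition 2 (every backdoor path blocked by {Dosage, Treatment}):
  P1: blocked at chain node Treatment ∈ conditioning set.
  P2: blocked at fork node Treatment ∈ conditioning set.
  P3: blocked at fork node Dosage ∈ conditioning set.
  P4: blocked at fork node Dosage ∈ conditioning set.
  P5: blocked at collider Biomarker (neither it nor any descendant is in the conditioning set).
  P6: blocked at collider Biomarker (neither it nor any descendant is in the conditioning set).
{Dosage, Treatment} satisfies the backdoor criterion.

Yes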